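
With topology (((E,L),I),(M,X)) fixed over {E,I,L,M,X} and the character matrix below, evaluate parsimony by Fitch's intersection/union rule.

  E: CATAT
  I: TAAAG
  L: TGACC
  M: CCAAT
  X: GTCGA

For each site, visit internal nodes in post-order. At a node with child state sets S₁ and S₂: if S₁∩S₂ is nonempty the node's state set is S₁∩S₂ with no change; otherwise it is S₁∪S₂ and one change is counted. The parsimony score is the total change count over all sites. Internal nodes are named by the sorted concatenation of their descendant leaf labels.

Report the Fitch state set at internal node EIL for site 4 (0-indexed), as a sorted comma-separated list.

[col 0] EL: children E:{C}, L:{T} ∪→ {C,T}; cost 1
[col 0] EIL: children EL:{C,T}, I:{T} ∩→ {T}; cost 0
[col 0] MX: children M:{C}, X:{G} ∪→ {C,G}; cost 1
[col 0] EILMX: children EIL:{T}, MX:{C,G} ∪→ {C,G,T}; cost 1
[col 1] EL: children E:{A}, L:{G} ∪→ {A,G}; cost 1
[col 1] EIL: children EL:{A,G}, I:{A} ∩→ {A}; cost 0
[col 1] MX: children M:{C}, X:{T} ∪→ {C,T}; cost 1
[col 1] EILMX: children EIL:{A}, MX:{C,T} ∪→ {A,C,T}; cost 1
[col 2] EL: children E:{T}, L:{A} ∪→ {A,T}; cost 1
[col 2] EIL: children EL:{A,T}, I:{A} ∩→ {A}; cost 0
[col 2] MX: children M:{A}, X:{C} ∪→ {A,C}; cost 1
[col 2] EILMX: children EIL:{A}, MX:{A,C} ∩→ {A}; cost 0
[col 3] EL: children E:{A}, L:{C} ∪→ {A,C}; cost 1
[col 3] EIL: children EL:{A,C}, I:{A} ∩→ {A}; cost 0
[col 3] MX: children M:{A}, X:{G} ∪→ {A,G}; cost 1
[col 3] EILMX: children EIL:{A}, MX:{A,G} ∩→ {A}; cost 0
[col 4] EL: children E:{T}, L:{C} ∪→ {C,T}; cost 1
[col 4] EIL: children EL:{C,T}, I:{G} ∪→ {C,G,T}; cost 1
[col 4] MX: children M:{T}, X:{A} ∪→ {A,T}; cost 1
[col 4] EILMX: children EIL:{C,G,T}, MX:{A,T} ∩→ {T}; cost 0
per-site changes: [3, 3, 2, 2, 3]; total = 13

C,G,T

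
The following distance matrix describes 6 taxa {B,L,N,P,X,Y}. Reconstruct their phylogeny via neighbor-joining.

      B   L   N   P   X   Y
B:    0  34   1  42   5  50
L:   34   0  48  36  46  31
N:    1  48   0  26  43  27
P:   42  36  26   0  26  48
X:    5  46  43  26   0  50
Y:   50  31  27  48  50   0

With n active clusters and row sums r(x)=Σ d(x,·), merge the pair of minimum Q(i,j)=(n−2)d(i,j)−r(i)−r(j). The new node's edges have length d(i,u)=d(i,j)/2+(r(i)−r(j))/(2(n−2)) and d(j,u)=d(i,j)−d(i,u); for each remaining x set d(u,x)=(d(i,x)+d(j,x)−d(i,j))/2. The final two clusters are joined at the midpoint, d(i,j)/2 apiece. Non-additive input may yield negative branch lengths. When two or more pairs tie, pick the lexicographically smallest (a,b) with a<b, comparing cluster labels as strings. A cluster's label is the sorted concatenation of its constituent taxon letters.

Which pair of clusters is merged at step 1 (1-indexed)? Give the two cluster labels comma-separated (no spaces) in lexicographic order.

B,X

iteration 1: select B,X (d=5, Q=-282); attach at lengths (-9/4, 29/4); label the merged cluster BX
  updated: d(BX,L)=75/2, d(BX,N)=39/2, d(BX,P)=63/2, d(BX,Y)=95/2
iteration 2: select L,Y (d=31, Q=-213); attach at lengths (46/3, 47/3); label the merged cluster LY
  updated: d(BX,LY)=27, d(LY,N)=22, d(LY,P)=53/2
iteration 3: select BX,N (d=39/2, Q=-213/2); attach at lengths (99/8, 57/8); label the merged cluster BNX
  updated: d(BNX,LY)=59/4, d(BNX,P)=19
iteration 4: select BNX,LY (d=59/4, Q=-241/4); attach at lengths (29/8, 89/8); label the merged cluster BLNXY
  updated: d(BLNXY,P)=123/8
iteration 5: select BLNXY,P (d=123/8); attach at lengths (123/16, 123/16); label the merged cluster BLNPXY
final tree: ((((B:-9/4,X:29/4):99/8,N:57/8):29/8,(L:46/3,Y:47/3):89/8):123/16,P:123/16)
total length: 685/8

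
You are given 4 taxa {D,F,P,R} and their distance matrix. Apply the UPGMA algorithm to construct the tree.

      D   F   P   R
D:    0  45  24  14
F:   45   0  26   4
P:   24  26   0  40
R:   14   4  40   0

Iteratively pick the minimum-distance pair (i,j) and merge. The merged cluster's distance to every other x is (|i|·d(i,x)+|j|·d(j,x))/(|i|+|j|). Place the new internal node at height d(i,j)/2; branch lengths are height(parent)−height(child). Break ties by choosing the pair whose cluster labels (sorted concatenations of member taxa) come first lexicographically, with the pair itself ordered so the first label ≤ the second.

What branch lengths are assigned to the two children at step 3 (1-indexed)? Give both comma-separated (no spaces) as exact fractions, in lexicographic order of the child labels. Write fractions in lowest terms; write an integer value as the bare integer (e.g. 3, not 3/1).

29/8,109/8

iteration 1: select F,R (d=4); attach at lengths (2, 2); label the merged cluster FR
  updated: d(D,FR)=59/2, d(FR,P)=33
iteration 2: select D,P (d=24); attach at lengths (12, 12); label the merged cluster DP
  updated: d(DP,FR)=125/4
iteration 3: select DP,FR (d=125/4); attach at lengths (29/8, 109/8); label the merged cluster DFPR
final tree: ((D:12,P:12):29/8,(F:2,R:2):109/8)
total length: 181/4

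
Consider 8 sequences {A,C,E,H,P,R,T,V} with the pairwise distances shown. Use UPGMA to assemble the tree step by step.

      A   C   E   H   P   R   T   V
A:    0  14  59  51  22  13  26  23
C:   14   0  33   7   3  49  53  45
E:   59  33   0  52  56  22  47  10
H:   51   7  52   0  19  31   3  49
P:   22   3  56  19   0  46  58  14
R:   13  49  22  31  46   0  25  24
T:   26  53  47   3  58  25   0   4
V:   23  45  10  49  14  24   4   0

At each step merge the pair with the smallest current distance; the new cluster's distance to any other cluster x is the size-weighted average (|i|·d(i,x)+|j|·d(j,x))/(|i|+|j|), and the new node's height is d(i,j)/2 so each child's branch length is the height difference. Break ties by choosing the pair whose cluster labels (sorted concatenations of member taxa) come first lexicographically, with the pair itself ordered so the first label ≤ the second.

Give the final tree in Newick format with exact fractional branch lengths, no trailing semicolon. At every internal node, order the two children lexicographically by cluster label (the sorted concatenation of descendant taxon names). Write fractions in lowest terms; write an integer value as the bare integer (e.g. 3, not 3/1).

(((A:13/2,R:13/2):19/2,(E:5,V:5):11):13/8,((C:3/2,P:3/2):125/8,(H:3/2,T:3/2):125/8):1/2)

iteration 1: select C,P (d=3); attach at lengths (3/2, 3/2); label the merged cluster CP
  updated: d(A,CP)=18, d(CP,E)=89/2, d(CP,H)=13, d(CP,R)=95/2, d(CP,T)=111/2, d(CP,V)=59/2
iteration 2: select H,T (d=3); attach at lengths (3/2, 3/2); label the merged cluster HT
  updated: d(A,HT)=77/2, d(CP,HT)=137/4, d(E,HT)=99/2, d(HT,R)=28, d(HT,V)=53/2
iteration 3: select E,V (d=10); attach at lengths (5, 5); label the merged cluster EV
  updated: d(A,EV)=41, d(CP,EV)=37, d(EV,HT)=38, d(EV,R)=23
iteration 4: select A,R (d=13); attach at lengths (13/2, 13/2); label the merged cluster AR
  updated: d(AR,CP)=131/4, d(AR,EV)=32, d(AR,HT)=133/4
iteration 5: select AR,EV (d=32); attach at lengths (19/2, 11); label the merged cluster AERV
  updated: d(AERV,CP)=279/8, d(AERV,HT)=285/8
iteration 6: select CP,HT (d=137/4); attach at lengths (125/8, 125/8); label the merged cluster CHPT
  updated: d(AERV,CHPT)=141/4
iteration 7: select AERV,CHPT (d=141/4); attach at lengths (13/8, 1/2); label the merged cluster ACEHPRTV
final tree: (((A:13/2,R:13/2):19/2,(E:5,V:5):11):13/8,((C:3/2,P:3/2):125/8,(H:3/2,T:3/2):125/8):1/2)
total length: 663/8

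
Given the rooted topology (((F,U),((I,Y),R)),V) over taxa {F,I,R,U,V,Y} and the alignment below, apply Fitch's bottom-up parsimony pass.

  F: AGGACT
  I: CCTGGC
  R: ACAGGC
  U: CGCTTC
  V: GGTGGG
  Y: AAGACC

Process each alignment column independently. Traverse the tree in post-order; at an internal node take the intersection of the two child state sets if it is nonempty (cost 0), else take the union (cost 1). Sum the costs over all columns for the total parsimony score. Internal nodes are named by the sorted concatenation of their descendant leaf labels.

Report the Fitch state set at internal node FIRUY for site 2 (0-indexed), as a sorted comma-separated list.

G

site 0, node FU: F={A} ∪ U={C} → {A,C} (+1)
site 0, node IY: I={C} ∪ Y={A} → {A,C} (+1)
site 0, node IRY: IY={A,C} ∩ R={A} → {A} (+0)
site 0, node FIRUY: FU={A,C} ∩ IRY={A} → {A} (+0)
site 0, node FIRUVY: FIRUY={A} ∪ V={G} → {A,G} (+1)
site 1, node FU: F={G} ∩ U={G} → {G} (+0)
site 1, node IY: I={C} ∪ Y={A} → {A,C} (+1)
site 1, node IRY: IY={A,C} ∩ R={C} → {C} (+0)
site 1, node FIRUY: FU={G} ∪ IRY={C} → {C,G} (+1)
site 1, node FIRUVY: FIRUY={C,G} ∩ V={G} → {G} (+0)
site 2, node FU: F={G} ∪ U={C} → {C,G} (+1)
site 2, node IY: I={T} ∪ Y={G} → {G,T} (+1)
site 2, node IRY: IY={G,T} ∪ R={A} → {A,G,T} (+1)
site 2, node FIRUY: FU={C,G} ∩ IRY={A,G,T} → {G} (+0)
site 2, node FIRUVY: FIRUY={G} ∪ V={T} → {G,T} (+1)
site 3, node FU: F={A} ∪ U={T} → {A,T} (+1)
site 3, node IY: I={G} ∪ Y={A} → {A,G} (+1)
site 3, node IRY: IY={A,G} ∩ R={G} → {G} (+0)
site 3, node FIRUY: FU={A,T} ∪ IRY={G} → {A,G,T} (+1)
site 3, node FIRUVY: FIRUY={A,G,T} ∩ V={G} → {G} (+0)
site 4, node FU: F={C} ∪ U={T} → {C,T} (+1)
site 4, node IY: I={G} ∪ Y={C} → {C,G} (+1)
site 4, node IRY: IY={C,G} ∩ R={G} → {G} (+0)
site 4, node FIRUY: FU={C,T} ∪ IRY={G} → {C,G,T} (+1)
site 4, node FIRUVY: FIRUY={C,G,T} ∩ V={G} → {G} (+0)
site 5, node FU: F={T} ∪ U={C} → {C,T} (+1)
site 5, node IY: I={C} ∩ Y={C} → {C} (+0)
site 5, node IRY: IY={C} ∩ R={C} → {C} (+0)
site 5, node FIRUY: FU={C,T} ∩ IRY={C} → {C} (+0)
site 5, node FIRUVY: FIRUY={C} ∪ V={G} → {C,G} (+1)
per-site changes: [3, 2, 4, 3, 3, 2]; total = 17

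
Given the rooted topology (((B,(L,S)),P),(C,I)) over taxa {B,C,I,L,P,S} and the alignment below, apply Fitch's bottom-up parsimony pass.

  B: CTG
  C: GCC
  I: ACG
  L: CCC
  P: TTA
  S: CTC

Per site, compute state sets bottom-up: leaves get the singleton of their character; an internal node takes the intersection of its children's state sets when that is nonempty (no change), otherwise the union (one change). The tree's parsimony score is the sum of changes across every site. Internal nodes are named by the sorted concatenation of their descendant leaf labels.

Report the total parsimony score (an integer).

8

site 0, node LS: L={C} ∩ S={C} → {C} (+0)
site 0, node BLS: B={C} ∩ LS={C} → {C} (+0)
site 0, node BLPS: BLS={C} ∪ P={T} → {C,T} (+1)
site 0, node CI: C={G} ∪ I={A} → {A,G} (+1)
site 0, node BCILPS: BLPS={C,T} ∪ CI={A,G} → {A,C,G,T} (+1)
site 1, node LS: L={C} ∪ S={T} → {C,T} (+1)
site 1, node BLS: B={T} ∩ LS={C,T} → {T} (+0)
site 1, node BLPS: BLS={T} ∩ P={T} → {T} (+0)
site 1, node CI: C={C} ∩ I={C} → {C} (+0)
site 1, node BCILPS: BLPS={T} ∪ CI={C} → {C,T} (+1)
site 2, node LS: L={C} ∩ S={C} → {C} (+0)
site 2, node BLS: B={G} ∪ LS={C} → {C,G} (+1)
site 2, node BLPS: BLS={C,G} ∪ P={A} → {A,C,G} (+1)
site 2, node CI: C={C} ∪ I={G} → {C,G} (+1)
site 2, node BCILPS: BLPS={A,C,G} ∩ CI={C,G} → {C,G} (+0)
per-site changes: [3, 2, 3]; total = 8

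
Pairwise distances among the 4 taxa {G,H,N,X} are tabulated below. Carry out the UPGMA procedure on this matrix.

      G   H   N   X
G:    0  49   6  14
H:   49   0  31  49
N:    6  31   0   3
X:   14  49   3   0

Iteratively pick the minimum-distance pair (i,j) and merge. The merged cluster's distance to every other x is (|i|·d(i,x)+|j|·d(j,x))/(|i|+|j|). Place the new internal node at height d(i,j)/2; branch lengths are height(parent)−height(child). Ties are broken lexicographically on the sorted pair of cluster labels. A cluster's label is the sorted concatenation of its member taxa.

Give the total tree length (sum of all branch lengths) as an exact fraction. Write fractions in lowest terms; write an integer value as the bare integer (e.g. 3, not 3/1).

1. join N+X (d=3) ⇒ NX; edges |N|=3/2, |X|=3/2
  updated: d(G,NX)=10, d(H,NX)=40
2. join G+NX (d=10) ⇒ GNX; edges |G|=5, |NX|=7/2
  updated: d(GNX,H)=43
3. join GNX+H (d=43) ⇒ GHNX; edges |GNX|=33/2, |H|=43/2
final tree: ((G:5,(N:3/2,X:3/2):7/2):33/2,H:43/2)
total length: 99/2

99/2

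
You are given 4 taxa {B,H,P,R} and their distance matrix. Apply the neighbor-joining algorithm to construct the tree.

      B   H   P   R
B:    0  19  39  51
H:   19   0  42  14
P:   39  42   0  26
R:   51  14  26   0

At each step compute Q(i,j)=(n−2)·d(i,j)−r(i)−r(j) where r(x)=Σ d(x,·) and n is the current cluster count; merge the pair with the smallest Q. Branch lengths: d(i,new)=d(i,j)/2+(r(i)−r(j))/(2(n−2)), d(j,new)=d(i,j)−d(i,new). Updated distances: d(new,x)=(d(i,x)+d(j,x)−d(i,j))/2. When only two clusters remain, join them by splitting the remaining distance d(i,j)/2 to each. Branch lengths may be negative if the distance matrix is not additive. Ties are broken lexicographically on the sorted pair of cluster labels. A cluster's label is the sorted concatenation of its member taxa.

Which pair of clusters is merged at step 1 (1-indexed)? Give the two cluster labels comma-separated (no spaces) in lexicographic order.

iteration 1: select B,H (d=19, Q=-146); attach at lengths (18, 1); label the merged cluster BH
  updated: d(BH,P)=31, d(BH,R)=23
iteration 2: select BH,P (d=31, Q=-80); attach at lengths (14, 17); label the merged cluster BHP
  updated: d(BHP,R)=9
iteration 3: select BHP,R (d=9); attach at lengths (9/2, 9/2); label the merged cluster BHPR
final tree: (((B:18,H:1):14,P:17):9/2,R:9/2)
total length: 59

B,H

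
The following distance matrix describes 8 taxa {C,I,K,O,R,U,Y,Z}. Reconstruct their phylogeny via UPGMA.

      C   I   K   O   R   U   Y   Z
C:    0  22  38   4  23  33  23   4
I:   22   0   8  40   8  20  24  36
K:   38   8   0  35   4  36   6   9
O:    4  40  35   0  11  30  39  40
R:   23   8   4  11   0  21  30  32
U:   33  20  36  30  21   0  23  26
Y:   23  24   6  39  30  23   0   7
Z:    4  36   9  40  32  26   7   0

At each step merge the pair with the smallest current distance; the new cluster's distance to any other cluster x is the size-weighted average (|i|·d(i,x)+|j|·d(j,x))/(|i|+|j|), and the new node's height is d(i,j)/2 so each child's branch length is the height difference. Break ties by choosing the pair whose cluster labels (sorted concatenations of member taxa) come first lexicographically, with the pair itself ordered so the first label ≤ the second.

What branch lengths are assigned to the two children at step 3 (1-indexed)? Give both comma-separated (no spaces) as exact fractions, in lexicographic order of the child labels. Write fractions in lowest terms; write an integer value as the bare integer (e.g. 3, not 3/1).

7/2,7/2

iteration 1: select C,O (d=4); attach at lengths (2, 2); label the merged cluster CO
  updated: d(CO,I)=31, d(CO,K)=73/2, d(CO,R)=17, d(CO,U)=63/2, d(CO,Y)=31, d(CO,Z)=22
iteration 2: select K,R (d=4); attach at lengths (2, 2); label the merged cluster KR
  updated: d(CO,KR)=107/4, d(I,KR)=8, d(KR,U)=57/2, d(KR,Y)=18, d(KR,Z)=41/2
iteration 3: select Y,Z (d=7); attach at lengths (7/2, 7/2); label the merged cluster YZ
  updated: d(CO,YZ)=53/2, d(I,YZ)=30, d(KR,YZ)=77/4, d(U,YZ)=49/2
iteration 4: select I,KR (d=8); attach at lengths (4, 2); label the merged cluster IKR
  updated: d(CO,IKR)=169/6, d(IKR,U)=77/3, d(IKR,YZ)=137/6
iteration 5: select IKR,YZ (d=137/6); attach at lengths (89/12, 95/12); label the merged cluster IKRYZ
  updated: d(CO,IKRYZ)=55/2, d(IKRYZ,U)=126/5
iteration 6: select IKRYZ,U (d=126/5); attach at lengths (71/60, 63/5); label the merged cluster IKRUYZ
  updated: d(CO,IKRUYZ)=169/6
iteration 7: select CO,IKRUYZ (d=169/6); attach at lengths (145/12, 89/60); label the merged cluster CIKORUYZ
final tree: ((C:2,O:2):145/12,(((I:4,(K:2,R:2):2):89/12,(Y:7/2,Z:7/2):95/12):71/60,U:63/5):89/60)
total length: 3821/60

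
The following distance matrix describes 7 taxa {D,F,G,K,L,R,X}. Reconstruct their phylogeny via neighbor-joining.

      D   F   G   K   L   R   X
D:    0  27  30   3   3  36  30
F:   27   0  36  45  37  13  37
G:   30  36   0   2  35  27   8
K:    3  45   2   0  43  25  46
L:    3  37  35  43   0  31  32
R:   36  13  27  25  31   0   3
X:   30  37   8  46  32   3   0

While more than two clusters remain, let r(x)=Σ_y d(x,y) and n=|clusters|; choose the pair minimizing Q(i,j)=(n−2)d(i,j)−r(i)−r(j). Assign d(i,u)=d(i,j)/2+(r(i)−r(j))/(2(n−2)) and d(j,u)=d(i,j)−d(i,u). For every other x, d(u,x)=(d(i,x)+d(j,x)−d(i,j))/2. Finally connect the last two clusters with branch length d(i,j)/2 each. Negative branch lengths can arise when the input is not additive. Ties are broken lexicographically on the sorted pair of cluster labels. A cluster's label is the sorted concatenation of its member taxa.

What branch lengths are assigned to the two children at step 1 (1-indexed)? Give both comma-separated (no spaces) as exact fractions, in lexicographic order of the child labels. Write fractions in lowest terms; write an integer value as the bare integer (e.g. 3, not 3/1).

iteration 1: select D,L (d=3, Q=-295); attach at lengths (-37/10, 67/10); label the merged cluster DL
  updated: d(DL,F)=61/2, d(DL,G)=31, d(DL,K)=43/2, d(DL,R)=32, d(DL,X)=59/2
iteration 2: select G,K (d=2, Q=-471/2); attach at lengths (-55/16, 87/16); label the merged cluster GK
  updated: d(DL,GK)=101/4, d(F,GK)=79/2, d(GK,R)=25, d(GK,X)=26
iteration 3: select R,X (d=3, Q=-319/2); attach at lengths (-9/4, 21/4); label the merged cluster RX
  updated: d(DL,RX)=117/4, d(F,RX)=47/2, d(GK,RX)=24
iteration 4: select DL,GK (d=101/4, Q=-493/4); attach at lengths (187/16, 217/16); label the merged cluster DGKL
  updated: d(DGKL,F)=179/8, d(DGKL,RX)=14
iteration 5: select DGKL,F (d=179/8, Q=-479/8); attach at lengths (103/16, 255/16); label the merged cluster DFGKL
  updated: d(DFGKL,RX)=121/16
iteration 6: select DFGKL,RX (d=121/16); attach at lengths (121/32, 121/32); label the merged cluster DFGKLRX
final tree: ((((D:-37/10,L:67/10):187/16,(G:-55/16,K:87/16):217/16):103/16,F:255/16):121/32,(R:-9/4,X:21/4):121/32)
total length: 1011/16

-37/10,67/10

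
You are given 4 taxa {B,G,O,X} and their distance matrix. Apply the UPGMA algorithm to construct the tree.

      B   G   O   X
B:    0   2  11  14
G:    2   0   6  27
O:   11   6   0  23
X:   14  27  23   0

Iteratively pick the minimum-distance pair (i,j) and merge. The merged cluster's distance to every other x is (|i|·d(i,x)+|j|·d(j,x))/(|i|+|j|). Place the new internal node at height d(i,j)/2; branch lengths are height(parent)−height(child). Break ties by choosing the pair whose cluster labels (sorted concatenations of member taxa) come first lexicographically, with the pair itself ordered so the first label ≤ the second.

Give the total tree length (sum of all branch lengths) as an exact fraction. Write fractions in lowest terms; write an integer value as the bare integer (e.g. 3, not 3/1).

iteration 1: select B,G (d=2); attach at lengths (1, 1); label the merged cluster BG
  updated: d(BG,O)=17/2, d(BG,X)=41/2
iteration 2: select BG,O (d=17/2); attach at lengths (13/4, 17/4); label the merged cluster BGO
  updated: d(BGO,X)=64/3
iteration 3: select BGO,X (d=64/3); attach at lengths (77/12, 32/3); label the merged cluster BGOX
final tree: (((B:1,G:1):13/4,O:17/4):77/12,X:32/3)
total length: 319/12

319/12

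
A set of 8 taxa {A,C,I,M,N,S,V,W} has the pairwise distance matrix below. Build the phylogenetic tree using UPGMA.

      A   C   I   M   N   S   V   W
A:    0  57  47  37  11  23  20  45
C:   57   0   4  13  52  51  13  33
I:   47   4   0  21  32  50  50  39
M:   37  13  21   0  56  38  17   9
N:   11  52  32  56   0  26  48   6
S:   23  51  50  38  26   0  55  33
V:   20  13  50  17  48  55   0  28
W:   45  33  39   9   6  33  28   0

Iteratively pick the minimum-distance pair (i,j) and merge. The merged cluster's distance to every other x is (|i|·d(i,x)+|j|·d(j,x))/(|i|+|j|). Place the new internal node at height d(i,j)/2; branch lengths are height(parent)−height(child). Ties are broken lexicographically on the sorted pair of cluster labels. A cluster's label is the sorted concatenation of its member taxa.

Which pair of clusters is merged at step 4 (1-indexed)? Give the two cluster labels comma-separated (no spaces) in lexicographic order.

1. join C+I (d=4) ⇒ CI; edges |C|=2, |I|=2
  updated: d(A,CI)=52, d(CI,M)=17, d(CI,N)=42, d(CI,S)=101/2, d(CI,V)=63/2, d(CI,W)=36
2. join N+W (d=6) ⇒ NW; edges |N|=3, |W|=3
  updated: d(A,NW)=28, d(CI,NW)=39, d(M,NW)=65/2, d(NW,S)=59/2, d(NW,V)=38
3. join CI+M (d=17) ⇒ CIM; edges |CI|=13/2, |M|=17/2
  updated: d(A,CIM)=47, d(CIM,NW)=221/6, d(CIM,S)=139/3, d(CIM,V)=80/3
4. join A+V (d=20) ⇒ AV; edges |A|=10, |V|=10
  updated: d(AV,CIM)=221/6, d(AV,NW)=33, d(AV,S)=39
5. join NW+S (d=59/2) ⇒ NSW; edges |NW|=47/4, |S|=59/4
  updated: d(AV,NSW)=35, d(CIM,NSW)=40
6. join AV+NSW (d=35) ⇒ ANSVW; edges |AV|=15/2, |NSW|=11/4
  updated: d(ANSVW,CIM)=581/15
7. join ANSVW+CIM (d=581/15) ⇒ ACIMNSVW; edges |ANSVW|=28/15, |CIM|=163/15
final tree: (((A:10,V:10):15/2,((N:3,W:3):47/4,S:59/4):11/4):28/15,((C:2,I:2):13/2,M:17/2):163/15)
total length: 5669/60

A,V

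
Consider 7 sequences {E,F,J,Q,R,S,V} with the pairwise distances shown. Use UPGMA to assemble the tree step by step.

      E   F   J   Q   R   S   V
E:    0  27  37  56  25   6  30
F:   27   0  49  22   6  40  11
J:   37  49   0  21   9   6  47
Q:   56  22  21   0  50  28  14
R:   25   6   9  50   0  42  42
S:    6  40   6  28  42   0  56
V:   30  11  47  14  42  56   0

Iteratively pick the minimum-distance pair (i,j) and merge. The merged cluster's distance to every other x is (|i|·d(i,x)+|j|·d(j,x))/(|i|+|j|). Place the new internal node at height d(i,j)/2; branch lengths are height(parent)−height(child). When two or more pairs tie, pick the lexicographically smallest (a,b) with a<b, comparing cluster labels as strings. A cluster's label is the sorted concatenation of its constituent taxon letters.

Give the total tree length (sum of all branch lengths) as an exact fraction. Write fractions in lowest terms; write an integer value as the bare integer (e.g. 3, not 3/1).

1805/24

iteration 1: select E,S (d=6); attach at lengths (3, 3); label the merged cluster ES
  updated: d(ES,F)=67/2, d(ES,J)=43/2, d(ES,Q)=42, d(ES,R)=67/2, d(ES,V)=43
iteration 2: select F,R (d=6); attach at lengths (3, 3); label the merged cluster FR
  updated: d(ES,FR)=67/2, d(FR,J)=29, d(FR,Q)=36, d(FR,V)=53/2
iteration 3: select Q,V (d=14); attach at lengths (7, 7); label the merged cluster QV
  updated: d(ES,QV)=85/2, d(FR,QV)=125/4, d(J,QV)=34
iteration 4: select ES,J (d=43/2); attach at lengths (31/4, 43/4); label the merged cluster EJS
  updated: d(EJS,FR)=32, d(EJS,QV)=119/3
iteration 5: select FR,QV (d=125/4); attach at lengths (101/8, 69/8); label the merged cluster FQRV
  updated: d(EJS,FQRV)=215/6
iteration 6: select EJS,FQRV (d=215/6); attach at lengths (43/6, 55/24); label the merged cluster EFJQRSV
final tree: (((E:3,S:3):31/4,J:43/4):43/6,((F:3,R:3):101/8,(Q:7,V:7):69/8):55/24)
total length: 1805/24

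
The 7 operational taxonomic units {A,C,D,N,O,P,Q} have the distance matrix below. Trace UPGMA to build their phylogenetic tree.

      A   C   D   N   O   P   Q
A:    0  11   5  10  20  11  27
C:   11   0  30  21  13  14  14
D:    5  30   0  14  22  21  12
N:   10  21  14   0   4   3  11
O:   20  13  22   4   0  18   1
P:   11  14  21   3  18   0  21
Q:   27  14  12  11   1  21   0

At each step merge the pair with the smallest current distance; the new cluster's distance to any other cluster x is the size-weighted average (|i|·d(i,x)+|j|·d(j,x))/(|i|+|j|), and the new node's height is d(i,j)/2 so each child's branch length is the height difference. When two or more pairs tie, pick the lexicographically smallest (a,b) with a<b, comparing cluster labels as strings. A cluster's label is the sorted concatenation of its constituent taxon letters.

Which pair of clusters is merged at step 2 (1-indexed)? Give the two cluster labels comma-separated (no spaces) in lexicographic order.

step 1: merge (O,Q) at d=1; branch lengths O→1/2, Q→1/2; new cluster OQ
  updated: d(A,OQ)=47/2, d(C,OQ)=27/2, d(D,OQ)=17, d(N,OQ)=15/2, d(OQ,P)=39/2
step 2: merge (N,P) at d=3; branch lengths N→3/2, P→3/2; new cluster NP
  updated: d(A,NP)=21/2, d(C,NP)=35/2, d(D,NP)=35/2, d(NP,OQ)=27/2
step 3: merge (A,D) at d=5; branch lengths A→5/2, D→5/2; new cluster AD
  updated: d(AD,C)=41/2, d(AD,NP)=14, d(AD,OQ)=81/4
step 4: merge (C,OQ) at d=27/2; branch lengths C→27/4, OQ→25/4; new cluster COQ
  updated: d(AD,COQ)=61/3, d(COQ,NP)=89/6
step 5: merge (AD,NP) at d=14; branch lengths AD→9/2, NP→11/2; new cluster ADNP
  updated: d(ADNP,COQ)=211/12
step 6: merge (ADNP,COQ) at d=211/12; branch lengths ADNP→43/24, COQ→49/24; new cluster ACDNOPQ
final tree: (((A:5/2,D:5/2):9/2,(N:3/2,P:3/2):11/2):43/24,(C:27/4,(O:1/2,Q:1/2):25/4):49/24)
total length: 215/6

N,P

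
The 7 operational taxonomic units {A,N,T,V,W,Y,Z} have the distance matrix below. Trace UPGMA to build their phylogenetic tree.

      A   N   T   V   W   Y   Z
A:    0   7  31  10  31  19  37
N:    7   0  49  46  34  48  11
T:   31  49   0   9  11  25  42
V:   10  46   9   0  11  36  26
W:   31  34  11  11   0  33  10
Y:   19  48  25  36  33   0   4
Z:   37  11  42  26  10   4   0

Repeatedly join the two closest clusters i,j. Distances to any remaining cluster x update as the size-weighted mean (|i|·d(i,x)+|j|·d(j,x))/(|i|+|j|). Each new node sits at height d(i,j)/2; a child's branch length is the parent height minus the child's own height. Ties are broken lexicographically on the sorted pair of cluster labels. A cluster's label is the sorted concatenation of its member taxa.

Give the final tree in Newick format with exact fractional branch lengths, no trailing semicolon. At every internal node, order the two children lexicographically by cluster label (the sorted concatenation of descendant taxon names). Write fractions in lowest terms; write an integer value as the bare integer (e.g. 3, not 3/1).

((A:7/2,N:7/2):123/10,(((T:9/2,V:9/2):1,W:11/2):53/6,(Y:2,Z:2):37/3):22/15)

step 1: merge (Y,Z) at d=4; branch lengths Y→2, Z→2; new cluster YZ
  updated: d(A,YZ)=28, d(N,YZ)=59/2, d(T,YZ)=67/2, d(V,YZ)=31, d(W,YZ)=43/2
step 2: merge (A,N) at d=7; branch lengths A→7/2, N→7/2; new cluster AN
  updated: d(AN,T)=40, d(AN,V)=28, d(AN,W)=65/2, d(AN,YZ)=115/4
step 3: merge (T,V) at d=9; branch lengths T→9/2, V→9/2; new cluster TV
  updated: d(AN,TV)=34, d(TV,W)=11, d(TV,YZ)=129/4
step 4: merge (TV,W) at d=11; branch lengths TV→1, W→11/2; new cluster TVW
  updated: d(AN,TVW)=67/2, d(TVW,YZ)=86/3
step 5: merge (TVW,YZ) at d=86/3; branch lengths TVW→53/6, YZ→37/3; new cluster TVWYZ
  updated: d(AN,TVWYZ)=158/5
step 6: merge (AN,TVWYZ) at d=158/5; branch lengths AN→123/10, TVWYZ→22/15; new cluster ANTVWYZ
final tree: ((A:7/2,N:7/2):123/10,(((T:9/2,V:9/2):1,W:11/2):53/6,(Y:2,Z:2):37/3):22/15)
total length: 1843/30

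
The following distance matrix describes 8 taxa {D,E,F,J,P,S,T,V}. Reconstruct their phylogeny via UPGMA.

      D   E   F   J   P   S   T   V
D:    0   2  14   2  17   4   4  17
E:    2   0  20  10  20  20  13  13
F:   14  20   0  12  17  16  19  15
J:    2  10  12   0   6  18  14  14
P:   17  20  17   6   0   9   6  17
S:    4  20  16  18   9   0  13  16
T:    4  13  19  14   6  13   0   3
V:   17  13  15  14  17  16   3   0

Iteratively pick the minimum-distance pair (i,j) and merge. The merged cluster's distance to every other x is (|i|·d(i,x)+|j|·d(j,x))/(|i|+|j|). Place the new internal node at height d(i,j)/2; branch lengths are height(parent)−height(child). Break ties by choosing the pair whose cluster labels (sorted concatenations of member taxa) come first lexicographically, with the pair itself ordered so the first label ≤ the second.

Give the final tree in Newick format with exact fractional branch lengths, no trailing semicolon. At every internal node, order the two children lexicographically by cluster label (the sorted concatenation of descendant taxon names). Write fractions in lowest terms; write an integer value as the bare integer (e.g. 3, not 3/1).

step 1: merge (D,E) at d=2; branch lengths D→1, E→1; new cluster DE
  updated: d(DE,F)=17, d(DE,J)=6, d(DE,P)=37/2, d(DE,S)=12, d(DE,T)=17/2, d(DE,V)=15
step 2: merge (T,V) at d=3; branch lengths T→3/2, V→3/2; new cluster TV
  updated: d(DE,TV)=47/4, d(F,TV)=17, d(J,TV)=14, d(P,TV)=23/2, d(S,TV)=29/2
step 3: merge (DE,J) at d=6; branch lengths DE→2, J→3; new cluster DEJ
  updated: d(DEJ,F)=46/3, d(DEJ,P)=43/3, d(DEJ,S)=14, d(DEJ,TV)=25/2
step 4: merge (P,S) at d=9; branch lengths P→9/2, S→9/2; new cluster PS
  updated: d(DEJ,PS)=85/6, d(F,PS)=33/2, d(PS,TV)=13
step 5: merge (DEJ,TV) at d=25/2; branch lengths DEJ→13/4, TV→19/4; new cluster DEJTV
  updated: d(DEJTV,F)=16, d(DEJTV,PS)=137/10
step 6: merge (DEJTV,PS) at d=137/10; branch lengths DEJTV→3/5, PS→47/20; new cluster DEJPSTV
  updated: d(DEJPSTV,F)=113/7
step 7: merge (DEJPSTV,F) at d=113/7; branch lengths DEJPSTV→171/140, F→113/14; new cluster DEFJPSTV
final tree: (((((D:1,E:1):2,J:3):13/4,(T:3/2,V:3/2):19/4):3/5,(P:9/2,S:9/2):47/20):171/140,F:113/14)
total length: 2747/70

(((((D:1,E:1):2,J:3):13/4,(T:3/2,V:3/2):19/4):3/5,(P:9/2,S:9/2):47/20):171/140,F:113/14)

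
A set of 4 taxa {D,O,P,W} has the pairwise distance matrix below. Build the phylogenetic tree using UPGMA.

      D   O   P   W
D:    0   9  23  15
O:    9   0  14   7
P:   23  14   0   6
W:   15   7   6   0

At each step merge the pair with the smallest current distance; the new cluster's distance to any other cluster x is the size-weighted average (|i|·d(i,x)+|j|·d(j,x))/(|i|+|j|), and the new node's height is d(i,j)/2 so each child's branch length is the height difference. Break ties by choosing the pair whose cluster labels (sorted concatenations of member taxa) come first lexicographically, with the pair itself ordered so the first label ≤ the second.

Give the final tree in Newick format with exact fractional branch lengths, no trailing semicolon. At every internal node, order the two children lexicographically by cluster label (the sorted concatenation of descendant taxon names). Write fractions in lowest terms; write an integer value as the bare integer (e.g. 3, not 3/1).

step 1: merge (P,W) at d=6; branch lengths P→3, W→3; new cluster PW
  updated: d(D,PW)=19, d(O,PW)=21/2
step 2: merge (D,O) at d=9; branch lengths D→9/2, O→9/2; new cluster DO
  updated: d(DO,PW)=59/4
step 3: merge (DO,PW) at d=59/4; branch lengths DO→23/8, PW→35/8; new cluster DOPW
final tree: ((D:9/2,O:9/2):23/8,(P:3,W:3):35/8)
total length: 89/4

((D:9/2,O:9/2):23/8,(P:3,W:3):35/8)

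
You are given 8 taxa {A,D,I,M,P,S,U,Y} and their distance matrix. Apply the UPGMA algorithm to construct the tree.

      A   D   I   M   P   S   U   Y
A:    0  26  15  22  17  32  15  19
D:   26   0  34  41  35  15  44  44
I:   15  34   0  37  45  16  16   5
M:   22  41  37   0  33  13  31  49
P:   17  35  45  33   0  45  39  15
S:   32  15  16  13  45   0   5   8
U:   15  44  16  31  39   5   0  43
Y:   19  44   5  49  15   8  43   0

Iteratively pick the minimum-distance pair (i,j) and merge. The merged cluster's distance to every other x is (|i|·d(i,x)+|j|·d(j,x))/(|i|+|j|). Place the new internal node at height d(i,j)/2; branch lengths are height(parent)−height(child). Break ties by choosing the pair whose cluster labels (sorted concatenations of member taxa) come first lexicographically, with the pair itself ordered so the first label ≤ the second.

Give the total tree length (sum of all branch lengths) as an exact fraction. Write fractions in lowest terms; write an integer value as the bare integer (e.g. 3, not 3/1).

step 1: merge (I,Y) at d=5; branch lengths I→5/2, Y→5/2; new cluster IY
  updated: d(A,IY)=17, d(D,IY)=39, d(IY,M)=43, d(IY,P)=30, d(IY,S)=12, d(IY,U)=59/2
step 2: merge (S,U) at d=5; branch lengths S→5/2, U→5/2; new cluster SU
  updated: d(A,SU)=47/2, d(D,SU)=59/2, d(IY,SU)=83/4, d(M,SU)=22, d(P,SU)=42
step 3: merge (A,IY) at d=17; branch lengths A→17/2, IY→6; new cluster AIY
  updated: d(AIY,D)=104/3, d(AIY,M)=36, d(AIY,P)=77/3, d(AIY,SU)=65/3
step 4: merge (AIY,SU) at d=65/3; branch lengths AIY→7/3, SU→25/3; new cluster AISUY
  updated: d(AISUY,D)=163/5, d(AISUY,M)=152/5, d(AISUY,P)=161/5
step 5: merge (AISUY,M) at d=152/5; branch lengths AISUY→131/30, M→76/5; new cluster AIMSUY
  updated: d(AIMSUY,D)=34, d(AIMSUY,P)=97/3
step 6: merge (AIMSUY,P) at d=97/3; branch lengths AIMSUY→29/30, P→97/6; new cluster AIMPSUY
  updated: d(AIMPSUY,D)=239/7
step 7: merge (AIMPSUY,D) at d=239/7; branch lengths AIMPSUY→19/21, D→239/14; new cluster ADIMPSUY
final tree: (((((A:17/2,(I:5/2,Y:5/2):6):7/3,(S:5/2,U:5/2):25/3):131/30,M:76/5):29/30,P:97/6):19/21,D:239/14)
total length: 6289/70

6289/70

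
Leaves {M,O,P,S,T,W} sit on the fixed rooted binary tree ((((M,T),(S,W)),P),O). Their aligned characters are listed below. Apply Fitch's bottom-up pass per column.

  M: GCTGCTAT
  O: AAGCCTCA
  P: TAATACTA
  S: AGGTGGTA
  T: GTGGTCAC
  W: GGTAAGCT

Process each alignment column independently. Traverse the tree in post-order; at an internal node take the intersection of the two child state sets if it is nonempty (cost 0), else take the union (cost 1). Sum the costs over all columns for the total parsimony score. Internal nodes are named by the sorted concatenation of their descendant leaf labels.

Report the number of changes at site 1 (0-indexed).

site 0, node MT: M={G} ∩ T={G} → {G} (+0)
site 0, node SW: S={A} ∪ W={G} → {A,G} (+1)
site 0, node MSTW: MT={G} ∩ SW={A,G} → {G} (+0)
site 0, node MPSTW: MSTW={G} ∪ P={T} → {G,T} (+1)
site 0, node MOPSTW: MPSTW={G,T} ∪ O={A} → {A,G,T} (+1)
site 1, node MT: M={C} ∪ T={T} → {C,T} (+1)
site 1, node SW: S={G} ∩ W={G} → {G} (+0)
site 1, node MSTW: MT={C,T} ∪ SW={G} → {C,G,T} (+1)
site 1, node MPSTW: MSTW={C,G,T} ∪ P={A} → {A,C,G,T} (+1)
site 1, node MOPSTW: MPSTW={A,C,G,T} ∩ O={A} → {A} (+0)
site 2, node MT: M={T} ∪ T={G} → {G,T} (+1)
site 2, node SW: S={G} ∪ W={T} → {G,T} (+1)
site 2, node MSTW: MT={G,T} ∩ SW={G,T} → {G,T} (+0)
site 2, node MPSTW: MSTW={G,T} ∪ P={A} → {A,G,T} (+1)
site 2, node MOPSTW: MPSTW={A,G,T} ∩ O={G} → {G} (+0)
site 3, node MT: M={G} ∩ T={G} → {G} (+0)
site 3, node SW: S={T} ∪ W={A} → {A,T} (+1)
site 3, node MSTW: MT={G} ∪ SW={A,T} → {A,G,T} (+1)
site 3, node MPSTW: MSTW={A,G,T} ∩ P={T} → {T} (+0)
site 3, node MOPSTW: MPSTW={T} ∪ O={C} → {C,T} (+1)
site 4, node MT: M={C} ∪ T={T} → {C,T} (+1)
site 4, node SW: S={G} ∪ W={A} → {A,G} (+1)
site 4, node MSTW: MT={C,T} ∪ SW={A,G} → {A,C,G,T} (+1)
site 4, node MPSTW: MSTW={A,C,G,T} ∩ P={A} → {A} (+0)
site 4, node MOPSTW: MPSTW={A} ∪ O={C} → {A,C} (+1)
site 5, node MT: M={T} ∪ T={C} → {C,T} (+1)
site 5, node SW: S={G} ∩ W={G} → {G} (+0)
site 5, node MSTW: MT={C,T} ∪ SW={G} → {C,G,T} (+1)
site 5, node MPSTW: MSTW={C,G,T} ∩ P={C} → {C} (+0)
site 5, node MOPSTW: MPSTW={C} ∪ O={T} → {C,T} (+1)
site 6, node MT: M={A} ∩ T={A} → {A} (+0)
site 6, node SW: S={T} ∪ W={C} → {C,T} (+1)
site 6, node MSTW: MT={A} ∪ SW={C,T} → {A,C,T} (+1)
site 6, node MPSTW: MSTW={A,C,T} ∩ P={T} → {T} (+0)
site 6, node MOPSTW: MPSTW={T} ∪ O={C} → {C,T} (+1)
site 7, node MT: M={T} ∪ T={C} → {C,T} (+1)
site 7, node SW: S={A} ∪ W={T} → {A,T} (+1)
site 7, node MSTW: MT={C,T} ∩ SW={A,T} → {T} (+0)
site 7, node MPSTW: MSTW={T} ∪ P={A} → {A,T} (+1)
site 7, node MOPSTW: MPSTW={A,T} ∩ O={A} → {A} (+0)
per-site changes: [3, 3, 3, 3, 4, 3, 3, 3]; total = 25

3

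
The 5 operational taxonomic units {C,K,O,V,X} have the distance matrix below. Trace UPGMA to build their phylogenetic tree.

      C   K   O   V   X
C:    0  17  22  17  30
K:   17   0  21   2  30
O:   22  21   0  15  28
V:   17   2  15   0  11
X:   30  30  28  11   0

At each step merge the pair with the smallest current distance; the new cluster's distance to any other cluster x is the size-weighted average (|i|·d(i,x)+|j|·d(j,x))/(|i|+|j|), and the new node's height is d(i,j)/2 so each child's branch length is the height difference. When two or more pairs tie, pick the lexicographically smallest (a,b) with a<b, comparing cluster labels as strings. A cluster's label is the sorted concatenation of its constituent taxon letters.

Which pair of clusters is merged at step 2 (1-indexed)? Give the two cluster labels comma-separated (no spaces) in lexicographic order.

C,KV

iteration 1: select K,V (d=2); attach at lengths (1, 1); label the merged cluster KV
  updated: d(C,KV)=17, d(KV,O)=18, d(KV,X)=41/2
iteration 2: select C,KV (d=17); attach at lengths (17/2, 15/2); label the merged cluster CKV
  updated: d(CKV,O)=58/3, d(CKV,X)=71/3
iteration 3: select CKV,O (d=58/3); attach at lengths (7/6, 29/3); label the merged cluster CKOV
  updated: d(CKOV,X)=99/4
iteration 4: select CKOV,X (d=99/4); attach at lengths (65/24, 99/8); label the merged cluster CKOVX
final tree: (((C:17/2,(K:1,V:1):15/2):7/6,O:29/3):65/24,X:99/8)
total length: 527/12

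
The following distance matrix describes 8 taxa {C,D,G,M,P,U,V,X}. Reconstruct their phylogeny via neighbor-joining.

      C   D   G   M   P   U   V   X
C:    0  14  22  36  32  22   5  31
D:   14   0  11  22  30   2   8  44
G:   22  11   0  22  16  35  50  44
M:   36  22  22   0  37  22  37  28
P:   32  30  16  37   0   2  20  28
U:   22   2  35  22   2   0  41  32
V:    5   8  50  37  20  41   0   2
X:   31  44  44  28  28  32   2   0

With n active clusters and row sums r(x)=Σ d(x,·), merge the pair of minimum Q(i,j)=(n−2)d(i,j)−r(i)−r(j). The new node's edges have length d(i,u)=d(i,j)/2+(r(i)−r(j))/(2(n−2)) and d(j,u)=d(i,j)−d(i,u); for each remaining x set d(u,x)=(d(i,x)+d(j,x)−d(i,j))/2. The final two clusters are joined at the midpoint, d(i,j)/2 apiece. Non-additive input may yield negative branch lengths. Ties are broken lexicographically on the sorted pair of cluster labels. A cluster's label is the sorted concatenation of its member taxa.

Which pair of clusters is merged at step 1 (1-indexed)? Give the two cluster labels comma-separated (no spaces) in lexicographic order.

V,X

1. join V+X (d=2, Q=-360) ⇒ VX; edges |V|=-17/6, |X|=29/6
  updated: d(C,VX)=17, d(D,VX)=25, d(G,VX)=46, d(M,VX)=63/2, d(P,VX)=23, d(U,VX)=71/2
2. join P+U (d=2, Q=-497/2) ⇒ PU; edges |P|=63/20, |U|=-23/20
  updated: d(C,PU)=26, d(D,PU)=15, d(G,PU)=49/2, d(M,PU)=57/2, d(PU,VX)=113/4
3. join C+VX (d=17, Q=-779/4) ⇒ CVX; edges |C|=141/32, |VX|=403/32
  updated: d(CVX,D)=11, d(CVX,G)=51/2, d(CVX,M)=101/4, d(CVX,PU)=149/8
4. join G+M (d=22, Q=-459/4) ⇒ GM; edges |G|=205/24, |M|=323/24
  updated: d(CVX,GM)=115/8, d(D,GM)=11/2, d(GM,PU)=31/2
5. join CVX+PU (d=149/8, Q=-447/8) ⇒ CPUVX; edges |CVX|=257/32, |PU|=339/32
  updated: d(CPUVX,D)=59/16, d(CPUVX,GM)=45/8
6. join CPUVX+D (d=59/16, Q=-237/16) ⇒ CDPUVX; edges |CPUVX|=61/32, |D|=57/32
  updated: d(CDPUVX,GM)=119/32
7. join CDPUVX+GM (d=119/32) ⇒ CDGMPUVX; edges |CDPUVX|=119/64, |GM|=119/64
final tree: ((((C:141/32,(V:-17/6,X:29/6):403/32):257/32,(P:63/20,U:-23/20):339/32):61/32,D:57/32):119/64,(G:205/24,M:323/24):119/64)
total length: 2209/32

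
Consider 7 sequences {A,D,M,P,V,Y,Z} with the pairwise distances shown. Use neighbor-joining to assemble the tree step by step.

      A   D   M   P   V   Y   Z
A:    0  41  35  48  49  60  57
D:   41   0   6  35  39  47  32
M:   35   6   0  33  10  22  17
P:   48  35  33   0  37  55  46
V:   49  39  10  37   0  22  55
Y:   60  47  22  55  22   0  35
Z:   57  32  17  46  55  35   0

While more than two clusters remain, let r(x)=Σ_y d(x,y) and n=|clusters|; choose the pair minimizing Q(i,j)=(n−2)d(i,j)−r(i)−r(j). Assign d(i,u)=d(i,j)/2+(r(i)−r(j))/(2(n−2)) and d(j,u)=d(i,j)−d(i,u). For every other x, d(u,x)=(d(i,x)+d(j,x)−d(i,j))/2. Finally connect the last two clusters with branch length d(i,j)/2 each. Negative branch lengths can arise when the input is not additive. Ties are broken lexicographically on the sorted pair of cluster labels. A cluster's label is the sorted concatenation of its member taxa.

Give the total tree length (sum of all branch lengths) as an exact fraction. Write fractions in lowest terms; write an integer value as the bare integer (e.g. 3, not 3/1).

3681/32

step 1: merge (V,Y) at d=22, Q=-343; branch lengths V→81/10, Y→139/10; new cluster VY
  updated: d(A,VY)=87/2, d(D,VY)=32, d(M,VY)=5, d(P,VY)=35, d(VY,Z)=34
step 2: merge (A,P) at d=48, Q=-459/2; branch lengths A→439/16, P→329/16; new cluster AP
  updated: d(AP,D)=14, d(AP,M)=10, d(AP,VY)=61/4, d(AP,Z)=55/2
step 3: merge (M,VY) at d=5, Q=-437/4; branch lengths M→-133/24, VY→253/24; new cluster MVY
  updated: d(AP,MVY)=81/8, d(D,MVY)=33/2, d(MVY,Z)=23
step 4: merge (AP,D) at d=14, Q=-689/8; branch lengths AP→137/32, D→311/32; new cluster ADP
  updated: d(ADP,MVY)=101/16, d(ADP,Z)=91/4
step 5: merge (ADP,MVY) at d=101/16, Q=-833/16; branch lengths ADP→97/32, MVY→105/32; new cluster ADMPVY
  updated: d(ADMPVY,Z)=631/32
step 6: merge (ADMPVY,Z) at d=631/32; branch lengths ADMPVY→631/64, Z→631/64; new cluster ADMPVYZ
final tree: ((((A:439/16,P:329/16):137/32,D:311/32):97/32,(M:-133/24,(V:81/10,Y:139/10):253/24):105/32):631/64,Z:631/64)
total length: 3681/32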